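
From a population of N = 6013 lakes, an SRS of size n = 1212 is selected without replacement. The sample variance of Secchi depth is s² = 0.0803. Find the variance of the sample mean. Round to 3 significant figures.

Under SRS without replacement, Var(ȳ) = (1 − f)·s²/n with f = n/N = 1212/6013 = 0.20156328.
Var(ȳ) = (1 − 0.20156328)·0.0803/1212 = 0.79843672·6.6254125 × 10^-5 = 5.2899727 × 10^-5.

5.29 × 10^-5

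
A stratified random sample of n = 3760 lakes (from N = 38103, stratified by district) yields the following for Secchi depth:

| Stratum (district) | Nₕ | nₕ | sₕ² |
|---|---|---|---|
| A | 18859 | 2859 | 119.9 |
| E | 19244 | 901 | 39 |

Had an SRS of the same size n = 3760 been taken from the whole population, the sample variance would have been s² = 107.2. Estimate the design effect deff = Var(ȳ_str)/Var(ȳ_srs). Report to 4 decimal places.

0.7487

Var(ȳ_str) = Σ Wₕ²(1−fₕ)sₕ²/nₕ with Wₕ = Nₕ/38103:
  A: (18859/38103)²·(1−2859/18859)·119.9/2859 = 0.0087161627
  E: (19244/38103)²·(1−901/19244)·39/901 = 0.010524154
  → Var(ȳ_str) = 0.019240317.
Var(ȳ_srs) = (1 − 3760/38103)·107.2/3760 = 0.025697212.
deff = 0.019240317 / 0.025697212 = 0.7487.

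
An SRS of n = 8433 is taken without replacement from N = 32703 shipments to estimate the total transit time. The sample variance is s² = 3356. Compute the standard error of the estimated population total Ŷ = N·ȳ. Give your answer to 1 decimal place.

Var(Ŷ) = N²·Var(ȳ) = N²·(1 − n/N)·s²/n.
f = 8433/32703 = 0.25786625; Var(ȳ) = 0.74213375·3356/8433 = 0.29533984.
Var(Ŷ) = 32703² · 0.29533984 = 3.1586189 × 10^8.
SE(Ŷ) = √(3.1586189 × 10^8) = 17772.5.

17772.5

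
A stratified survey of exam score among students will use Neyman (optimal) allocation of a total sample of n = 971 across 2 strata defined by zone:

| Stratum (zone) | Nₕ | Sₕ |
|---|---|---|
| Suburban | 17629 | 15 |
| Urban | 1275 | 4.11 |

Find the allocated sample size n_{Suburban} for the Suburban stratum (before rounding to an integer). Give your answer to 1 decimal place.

Neyman allocation: nₕ = n·NₕSₕ / Σⱼ NⱼSⱼ.
Σ NⱼSⱼ = 17629·15 + 1275·4.11 = 269675.25.
n_{Suburban} = 971·17629·15 / 269675.25 = 952.1.

952.1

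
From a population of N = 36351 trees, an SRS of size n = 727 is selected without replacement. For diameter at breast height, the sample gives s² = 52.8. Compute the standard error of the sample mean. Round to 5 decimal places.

0.26679

Under SRS without replacement, Var(ȳ) = (1 − f)·s²/n with f = n/N = 727/36351 = 0.01999945.
Var(ȳ) = (1 − 0.01999945)·52.8/727 = 0.98000055·0.072627235 = 0.07117473.
SE(ȳ) = √(0.07117473) = 0.26679.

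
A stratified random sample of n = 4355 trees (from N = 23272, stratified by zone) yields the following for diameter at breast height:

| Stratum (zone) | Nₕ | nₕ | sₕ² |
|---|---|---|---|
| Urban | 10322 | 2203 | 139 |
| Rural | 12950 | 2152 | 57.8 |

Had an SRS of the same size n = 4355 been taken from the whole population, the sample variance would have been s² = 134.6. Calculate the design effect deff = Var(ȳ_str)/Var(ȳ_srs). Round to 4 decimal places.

0.6646

Var(ȳ_str) = Σ Wₕ²(1−fₕ)sₕ²/nₕ with Wₕ = Nₕ/23272:
  Urban: (10322/23272)²·(1−2203/10322)·139/2203 = 0.0097633595
  Rural: (12950/23272)²·(1−2152/12950)·57.8/2152 = 0.006934757
  → Var(ȳ_str) = 0.016698117.
Var(ȳ_srs) = (1 − 4355/23272)·134.6/4355 = 0.025123229.
deff = 0.016698117 / 0.025123229 = 0.6646.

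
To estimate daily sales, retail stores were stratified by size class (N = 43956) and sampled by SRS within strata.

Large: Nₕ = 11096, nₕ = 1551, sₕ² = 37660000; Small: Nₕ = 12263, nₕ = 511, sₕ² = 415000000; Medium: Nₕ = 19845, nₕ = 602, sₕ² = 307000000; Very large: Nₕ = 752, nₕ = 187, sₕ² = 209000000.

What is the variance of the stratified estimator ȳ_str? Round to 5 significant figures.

162950

Var(ȳ_str) = Σₕ Wₕ²(1 − fₕ)sₕ²/nₕ with Wₕ = Nₕ/N, N = 43956.
Large: Wₕ = 0.25243425; term = 0.25243425²·(1 − 0.13978010)·37660000/1551 = 1330.9893.
Small: Wₕ = 0.27898353; term = 0.27898353²·(1 − 0.04167006)·415000000/511 = 60575.831.
Medium: Wₕ = 0.45147420; term = 0.45147420²·(1 − 0.03033510)·307000000/602 = 100792.78.
Very large: Wₕ = 0.01710802; term = 0.01710802²·(1 − 0.24867021)·209000000/187 = 245.77326.
Sum = 162945.37.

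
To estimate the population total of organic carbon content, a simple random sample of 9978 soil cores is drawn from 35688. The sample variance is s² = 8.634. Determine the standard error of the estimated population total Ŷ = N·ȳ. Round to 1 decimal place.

891.0

Var(Ŷ) = N²·Var(ȳ) = N²·(1 − n/N)·s²/n.
f = 9978/35688 = 0.27958978; Var(ȳ) = 0.72041022·8.634/9978 = 6.2337361 × 10^-4.
Var(Ŷ) = 35688² · (6.2337361 × 10^-4) = 793949.42.
SE(Ŷ) = √(793949.42) = 891.0.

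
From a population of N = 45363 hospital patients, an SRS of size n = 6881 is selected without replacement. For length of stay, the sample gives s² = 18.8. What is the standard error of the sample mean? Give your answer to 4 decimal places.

0.0481

Under SRS without replacement, Var(ȳ) = (1 − f)·s²/n with f = n/N = 6881/45363 = 0.15168750.
Var(ȳ) = (1 − 0.15168750)·18.8/6881 = 0.84831250·0.002732161 = 0.0023177264.
SE(ȳ) = √(0.0023177264) = 0.0481.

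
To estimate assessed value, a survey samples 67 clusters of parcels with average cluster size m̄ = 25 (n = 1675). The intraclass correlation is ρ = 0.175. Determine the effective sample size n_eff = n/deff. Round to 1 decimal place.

322.1

deff = 1 + (25 − 1)·0.175 = 1 + 4.2 = 5.2.
n_eff = 1675 / 5.2 = 322.1.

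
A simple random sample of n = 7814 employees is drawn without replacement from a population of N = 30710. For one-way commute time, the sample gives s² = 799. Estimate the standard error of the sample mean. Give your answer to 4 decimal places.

Under SRS without replacement, Var(ȳ) = (1 − f)·s²/n with f = n/N = 7814/30710 = 0.25444481.
Var(ȳ) = (1 − 0.25444481)·799/7814 = 0.74555519·0.10225237 = 0.076234784.
SE(ȳ) = √(0.076234784) = 0.2761.

0.2761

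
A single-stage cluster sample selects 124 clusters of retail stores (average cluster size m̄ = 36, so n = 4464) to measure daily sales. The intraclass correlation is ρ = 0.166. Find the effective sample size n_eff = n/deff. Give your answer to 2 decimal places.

deff = 1 + (36 − 1)·0.166 = 1 + 5.81 = 6.81.
n_eff = 4464 / 6.81 = 655.51.

655.51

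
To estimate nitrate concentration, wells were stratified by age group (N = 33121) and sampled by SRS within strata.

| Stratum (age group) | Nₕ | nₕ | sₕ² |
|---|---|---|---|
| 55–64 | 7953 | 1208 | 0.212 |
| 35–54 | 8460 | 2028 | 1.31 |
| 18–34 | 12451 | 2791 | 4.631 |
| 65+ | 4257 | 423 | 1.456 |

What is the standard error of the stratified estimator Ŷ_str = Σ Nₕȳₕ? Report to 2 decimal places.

Var(Ŷ_str) = Σₕ Nₕ²(1 − fₕ)sₕ²/nₕ.
55–64: 7953²·(1 − 1208/7953)·0.212/1208 = 9414.1662.
35–54: 8460²·(1 − 2028/8460)·1.31/2028 = 35149.548.
18–34: 12451²·(1 − 2791/12451)·4.631/2791 = 199570.48.
65+: 4257²·(1 − 423/4257)·1.456/423 = 56179.357.
Sum = 300313.55.
SE = √(300313.55) = 548.01.

548.01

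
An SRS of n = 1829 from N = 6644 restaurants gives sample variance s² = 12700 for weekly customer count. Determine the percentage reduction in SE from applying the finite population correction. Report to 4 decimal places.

f = n/N = 1829/6644 = 0.27528597.
SE_no-fpc = √(s²/n) = 2.6350873; SE_fpc = √((1−f)s²/n) = 2.2432534.
Ratio = √(1−f) = 0.85130137. Reduction = 100·(1 − 0.85130137) = 14.8699%.

14.8699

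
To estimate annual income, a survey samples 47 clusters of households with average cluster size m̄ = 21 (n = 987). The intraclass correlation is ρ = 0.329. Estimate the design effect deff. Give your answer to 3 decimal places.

deff = 1 + (21 − 1)·0.329 = 1 + 6.58 = 7.58.

7.580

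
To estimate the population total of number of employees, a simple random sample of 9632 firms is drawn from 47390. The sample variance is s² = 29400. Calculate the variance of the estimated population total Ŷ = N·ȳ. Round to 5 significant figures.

5.4617 × 10^9

Var(Ŷ) = N²·Var(ȳ) = N²·(1 − n/N)·s²/n.
f = 9632/47390 = 0.20324963; Var(ȳ) = 0.79675037·29400/9632 = 2.4319415.
Var(Ŷ) = 47390² · 2.4319415 = 5.4616836 × 10^9.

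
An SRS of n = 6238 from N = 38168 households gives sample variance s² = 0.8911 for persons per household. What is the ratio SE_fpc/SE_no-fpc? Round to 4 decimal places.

f = n/N = 6238/38168 = 0.16343534.
SE_no-fpc = √(s²/n) = 0.011951999; SE_fpc = √((1−f)s²/n) = 0.010931765.
Ratio = √(1−f) = 0.91463909.

0.9146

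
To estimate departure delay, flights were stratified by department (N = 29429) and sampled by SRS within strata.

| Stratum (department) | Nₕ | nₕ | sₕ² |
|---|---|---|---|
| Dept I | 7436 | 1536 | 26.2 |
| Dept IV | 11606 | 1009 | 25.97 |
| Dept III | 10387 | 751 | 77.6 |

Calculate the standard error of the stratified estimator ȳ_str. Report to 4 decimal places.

Var(ȳ_str) = Σₕ Wₕ²(1 − fₕ)sₕ²/nₕ with Wₕ = Nₕ/N, N = 29429.
Dept I: Wₕ = 0.25267593; term = 0.25267593²·(1 − 0.20656267)·26.2/1536 = 8.6407305 × 10^-4.
Dept IV: Wₕ = 0.39437290; term = 0.39437290²·(1 − 0.08693779)·25.97/1009 = 0.0036550664.
Dept III: Wₕ = 0.35295117; term = 0.35295117²·(1 − 0.07230192)·77.6/751 = 0.011941467.
Sum = 0.016460606.
SE = √(0.016460606) = 0.1283.

0.1283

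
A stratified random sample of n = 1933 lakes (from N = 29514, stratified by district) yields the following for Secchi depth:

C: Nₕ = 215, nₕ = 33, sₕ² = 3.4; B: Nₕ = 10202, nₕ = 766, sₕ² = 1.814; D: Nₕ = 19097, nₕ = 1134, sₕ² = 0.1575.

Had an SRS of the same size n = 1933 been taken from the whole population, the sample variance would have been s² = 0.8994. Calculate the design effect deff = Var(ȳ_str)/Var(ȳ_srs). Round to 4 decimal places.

0.7383

Var(ȳ_str) = Σ Wₕ²(1−fₕ)sₕ²/nₕ with Wₕ = Nₕ/29514:
  C: (215/29514)²·(1−33/215)·3.4/33 = 4.6282699 × 10^-6
  B: (10202/29514)²·(1−766/10202)·1.814/766 = 2.6171319 × 10^-4
  D: (19097/29514)²·(1−1134/19097)·0.1575/1134 = 5.4695976 × 10^-5
  → Var(ȳ_str) = 3.2103744 × 10^-4.
Var(ȳ_srs) = (1 − 1933/29514)·0.8994/1933 = 4.3481344 × 10^-4.
deff = (3.2103744 × 10^-4) / (4.3481344 × 10^-4) = 0.7383.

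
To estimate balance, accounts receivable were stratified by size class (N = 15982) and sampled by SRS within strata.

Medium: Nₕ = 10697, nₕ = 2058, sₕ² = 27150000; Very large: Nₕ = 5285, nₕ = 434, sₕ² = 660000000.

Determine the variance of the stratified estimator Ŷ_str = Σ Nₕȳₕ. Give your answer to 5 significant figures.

4.0207 × 10^13

Var(Ŷ_str) = Σₕ Nₕ²(1 − fₕ)sₕ²/nₕ.
Medium: 10697²·(1 − 2058/10697)·27150000/2058 = 1.2191298 × 10^12.
Very large: 5285²·(1 − 434/5285)·660000000/434 = 3.8987956 × 10^13.
Sum = 4.0207086 × 10^13.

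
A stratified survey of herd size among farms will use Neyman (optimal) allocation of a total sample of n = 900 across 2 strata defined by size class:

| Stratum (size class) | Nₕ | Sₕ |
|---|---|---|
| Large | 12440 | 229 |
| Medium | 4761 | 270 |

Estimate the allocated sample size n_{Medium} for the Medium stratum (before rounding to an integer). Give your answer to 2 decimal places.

Neyman allocation: nₕ = n·NₕSₕ / Σⱼ NⱼSⱼ.
Σ NⱼSⱼ = 12440·229 + 4761·270 = 4.13423 × 10^6.
n_{Medium} = 900·4761·270 / (4.13423 × 10^6) = 279.84.

279.84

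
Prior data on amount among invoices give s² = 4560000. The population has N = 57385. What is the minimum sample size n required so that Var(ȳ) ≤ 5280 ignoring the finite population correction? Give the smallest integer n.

864

Without fpc, n₀ = s²/D = 4560000/5280 = 863.6364.
Rounding up, n = 864.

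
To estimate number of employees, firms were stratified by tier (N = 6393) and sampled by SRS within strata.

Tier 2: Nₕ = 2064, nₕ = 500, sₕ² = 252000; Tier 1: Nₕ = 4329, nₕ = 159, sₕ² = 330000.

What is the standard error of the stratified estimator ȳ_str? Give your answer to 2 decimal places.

30.93

Var(ȳ_str) = Σₕ Wₕ²(1 − fₕ)sₕ²/nₕ with Wₕ = Nₕ/N, N = 6393.
Tier 2: Wₕ = 0.32285312; term = 0.32285312²·(1 − 0.24224806)·252000/500 = 39.807744.
Tier 1: Wₕ = 0.67714688; term = 0.67714688²·(1 − 0.03672904)·330000/159 = 916.70806.
Sum = 956.5158.
SE = √(956.5158) = 30.93.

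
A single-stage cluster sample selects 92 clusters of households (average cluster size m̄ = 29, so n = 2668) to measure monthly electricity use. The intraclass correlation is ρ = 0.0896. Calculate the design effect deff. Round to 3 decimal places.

3.509

deff = 1 + (29 − 1)·0.0896 = 1 + 2.5088 = 3.5088.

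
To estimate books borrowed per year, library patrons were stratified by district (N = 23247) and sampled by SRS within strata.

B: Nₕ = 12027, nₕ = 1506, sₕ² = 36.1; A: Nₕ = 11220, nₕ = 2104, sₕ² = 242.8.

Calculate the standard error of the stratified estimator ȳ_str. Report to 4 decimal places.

Var(ȳ_str) = Σₕ Wₕ²(1 − fₕ)sₕ²/nₕ with Wₕ = Nₕ/N, N = 23247.
B: Wₕ = 0.51735708; term = 0.51735708²·(1 − 0.12521826)·36.1/1506 = 0.0056125824.
A: Wₕ = 0.48264292; term = 0.48264292²·(1 − 0.18752228)·242.8/2104 = 0.021840687.
Sum = 0.027453269.
SE = √(0.027453269) = 0.1657.

0.1657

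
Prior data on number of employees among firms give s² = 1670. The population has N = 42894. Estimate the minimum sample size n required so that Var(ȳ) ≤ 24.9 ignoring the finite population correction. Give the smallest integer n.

68

Without fpc, n₀ = s²/D = 1670/24.9 = 67.0683.
Rounding up, n = 68.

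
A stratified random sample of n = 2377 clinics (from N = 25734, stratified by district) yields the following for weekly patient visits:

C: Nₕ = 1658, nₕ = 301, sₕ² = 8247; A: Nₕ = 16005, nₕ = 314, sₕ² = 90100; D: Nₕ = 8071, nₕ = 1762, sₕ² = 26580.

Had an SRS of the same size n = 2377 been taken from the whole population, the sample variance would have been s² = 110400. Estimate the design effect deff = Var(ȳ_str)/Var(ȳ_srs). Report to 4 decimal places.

Var(ȳ_str) = Σ Wₕ²(1−fₕ)sₕ²/nₕ with Wₕ = Nₕ/25734:
  C: (1658/25734)²·(1−301/1658)·8247/301 = 0.093084909
  A: (16005/25734)²·(1−314/16005)·90100/314 = 108.81452
  D: (8071/25734)²·(1−1762/8071)·26580/1762 = 1.1599048
  → Var(ȳ_str) = 110.06751.
Var(ȳ_srs) = (1 − 2377/25734)·110400/2377 = 42.155055.
deff = 110.06751 / 42.155055 = 2.6110.

2.6110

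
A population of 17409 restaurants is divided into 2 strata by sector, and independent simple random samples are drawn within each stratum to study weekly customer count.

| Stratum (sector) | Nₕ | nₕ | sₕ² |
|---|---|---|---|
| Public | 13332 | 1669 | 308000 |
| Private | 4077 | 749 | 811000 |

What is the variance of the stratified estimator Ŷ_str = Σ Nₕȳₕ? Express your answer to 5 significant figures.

Var(Ŷ_str) = Σₕ Nₕ²(1 − fₕ)sₕ²/nₕ.
Public: 13332²·(1 − 1669/13332)·308000/1669 = 2.8694586 × 10^10.
Private: 4077²·(1 − 749/4077)·811000/749 = 1.4691396 × 10^10.
Sum = 4.3385982 × 10^10.

4.3386 × 10^10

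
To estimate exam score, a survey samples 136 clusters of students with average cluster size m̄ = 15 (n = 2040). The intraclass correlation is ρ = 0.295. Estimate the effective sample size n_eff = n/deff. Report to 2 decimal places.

397.66

deff = 1 + (15 − 1)·0.295 = 1 + 4.13 = 5.13.
n_eff = 2040 / 5.13 = 397.66.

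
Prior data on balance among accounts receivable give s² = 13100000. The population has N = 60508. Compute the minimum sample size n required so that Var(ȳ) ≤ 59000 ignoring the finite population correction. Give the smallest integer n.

Without fpc, n₀ = s²/D = 13100000/59000 = 222.0339.
Rounding up, n = 223.

223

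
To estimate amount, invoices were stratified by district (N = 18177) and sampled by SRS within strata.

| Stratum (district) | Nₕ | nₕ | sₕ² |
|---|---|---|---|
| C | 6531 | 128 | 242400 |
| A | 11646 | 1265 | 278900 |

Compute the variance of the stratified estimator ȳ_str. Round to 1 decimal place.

Var(ȳ_str) = Σₕ Wₕ²(1 − fₕ)sₕ²/nₕ with Wₕ = Nₕ/N, N = 18177.
C: Wₕ = 0.35930021; term = 0.35930021²·(1 − 0.01959884)·242400/128 = 239.68531.
A: Wₕ = 0.64069979; term = 0.64069979²·(1 − 0.10862099)·278900/1265 = 80.67325.
Sum = 320.35856.

320.4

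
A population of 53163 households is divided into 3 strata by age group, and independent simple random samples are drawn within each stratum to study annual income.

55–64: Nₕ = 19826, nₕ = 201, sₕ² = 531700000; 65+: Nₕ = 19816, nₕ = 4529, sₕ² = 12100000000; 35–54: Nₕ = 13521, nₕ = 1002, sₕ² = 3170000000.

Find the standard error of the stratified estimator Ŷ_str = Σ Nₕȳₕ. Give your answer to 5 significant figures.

4.8724 × 10^7

Var(Ŷ_str) = Σₕ Nₕ²(1 − fₕ)sₕ²/nₕ.
55–64: 19826²·(1 − 201/19826)·531700000/201 = 1.029237 × 10^15.
65+: 19816²·(1 − 4529/19816)·12100000000/4529 = 8.0932193 × 10^14.
35–54: 13521²·(1 − 1002/13521)·3170000000/1002 = 5.3551297 × 10^14.
Sum = 2.3740719 × 10^15.
SE = √(2.3740719 × 10^15) = 4.8724 × 10^7.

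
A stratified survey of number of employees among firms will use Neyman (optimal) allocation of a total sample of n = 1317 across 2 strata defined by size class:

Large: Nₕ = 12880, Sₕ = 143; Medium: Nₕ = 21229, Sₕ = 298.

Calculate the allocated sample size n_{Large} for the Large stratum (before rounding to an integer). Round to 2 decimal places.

296.97

Neyman allocation: nₕ = n·NₕSₕ / Σⱼ NⱼSⱼ.
Σ NⱼSⱼ = 12880·143 + 21229·298 = 8.168082 × 10^6.
n_{Large} = 1317·12880·143 / (8.168082 × 10^6) = 296.97.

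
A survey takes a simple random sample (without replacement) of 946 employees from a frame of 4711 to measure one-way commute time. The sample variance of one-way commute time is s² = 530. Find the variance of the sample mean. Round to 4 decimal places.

0.4478

Under SRS without replacement, Var(ȳ) = (1 − f)·s²/n with f = n/N = 946/4711 = 0.20080662.
Var(ȳ) = (1 − 0.20080662)·530/946 = 0.79919338·0.5602537 = 0.44775105.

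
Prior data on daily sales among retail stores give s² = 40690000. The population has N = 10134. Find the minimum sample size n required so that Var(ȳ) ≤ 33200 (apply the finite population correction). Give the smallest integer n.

1094

Without fpc, n₀ = s²/D = 40690000/33200 = 1225.6024.
With fpc, (1 − n/N)·s²/n ≤ D requires n ≥ n₀/(1 + n₀/N) = 1225.6024/(1 + 1225.6024/10134) = 1093.3705.
Rounding up, n = 1094.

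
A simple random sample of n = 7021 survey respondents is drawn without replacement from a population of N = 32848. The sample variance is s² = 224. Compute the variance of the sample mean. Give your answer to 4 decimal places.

0.0251

Under SRS without replacement, Var(ȳ) = (1 − f)·s²/n with f = n/N = 7021/32848 = 0.21374208.
Var(ȳ) = (1 − 0.21374208)·224/7021 = 0.78625792·0.031904287 = 0.025084998.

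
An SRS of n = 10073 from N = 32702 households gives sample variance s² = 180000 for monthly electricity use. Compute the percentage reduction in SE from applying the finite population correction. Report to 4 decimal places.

16.8149

f = n/N = 10073/32702 = 0.30802397.
SE_no-fpc = √(s²/n) = 4.2272393; SE_fpc = √((1−f)s²/n) = 3.5164331.
Ratio = √(1−f) = 0.83185096. Reduction = 100·(1 − 0.83185096) = 16.8149%.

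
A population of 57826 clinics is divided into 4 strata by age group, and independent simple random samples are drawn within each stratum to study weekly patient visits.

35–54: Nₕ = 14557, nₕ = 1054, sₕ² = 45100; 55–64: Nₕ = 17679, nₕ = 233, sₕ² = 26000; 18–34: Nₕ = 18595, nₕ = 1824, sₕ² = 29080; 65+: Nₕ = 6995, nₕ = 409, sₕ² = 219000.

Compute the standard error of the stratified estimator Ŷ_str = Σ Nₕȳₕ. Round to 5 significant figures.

Var(Ŷ_str) = Σₕ Nₕ²(1 − fₕ)sₕ²/nₕ.
35–54: 14557²·(1 − 1054/14557)·45100/1054 = 8.410815 × 10^9.
55–64: 17679²·(1 − 233/17679)·26000/233 = 3.441684 × 10^10.
18–34: 18595²·(1 − 1824/18595)·29080/1824 = 4.9719266 × 10^9.
65+: 6995²·(1 − 409/6995)·219000/409 = 2.4667791 × 10^10.
Sum = 7.2467373 × 10^10.
SE = √(7.2467373 × 10^10) = 269200.

269200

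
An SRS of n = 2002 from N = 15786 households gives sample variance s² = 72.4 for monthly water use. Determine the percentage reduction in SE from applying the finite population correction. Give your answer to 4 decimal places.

6.5560

f = n/N = 2002/15786 = 0.12682123.
SE_no-fpc = √(s²/n) = 0.19016792; SE_fpc = √((1−f)s²/n) = 0.17770057.
Ratio = √(1−f) = 0.93444035. Reduction = 100·(1 − 0.93444035) = 6.5560%.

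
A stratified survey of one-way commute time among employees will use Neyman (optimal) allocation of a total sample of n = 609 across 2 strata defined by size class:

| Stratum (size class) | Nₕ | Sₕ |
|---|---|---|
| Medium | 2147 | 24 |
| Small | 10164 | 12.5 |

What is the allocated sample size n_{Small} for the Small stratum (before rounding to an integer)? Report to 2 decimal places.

433.28

Neyman allocation: nₕ = n·NₕSₕ / Σⱼ NⱼSⱼ.
Σ NⱼSⱼ = 2147·24 + 10164·12.5 = 178578.
n_{Small} = 609·10164·12.5 / 178578 = 433.28.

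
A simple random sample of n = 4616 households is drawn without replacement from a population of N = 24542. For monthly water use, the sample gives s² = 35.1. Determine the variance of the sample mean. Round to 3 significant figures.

Under SRS without replacement, Var(ȳ) = (1 − f)·s²/n with f = n/N = 4616/24542 = 0.18808573.
Var(ȳ) = (1 − 0.18808573)·35.1/4616 = 0.81191427·0.0076039861 = 0.0061737848.

0.00617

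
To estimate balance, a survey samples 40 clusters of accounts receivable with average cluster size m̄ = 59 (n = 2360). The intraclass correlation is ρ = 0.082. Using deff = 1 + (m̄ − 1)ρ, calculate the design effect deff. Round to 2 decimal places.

deff = 1 + (59 − 1)·0.082 = 1 + 4.756 = 5.756.

5.76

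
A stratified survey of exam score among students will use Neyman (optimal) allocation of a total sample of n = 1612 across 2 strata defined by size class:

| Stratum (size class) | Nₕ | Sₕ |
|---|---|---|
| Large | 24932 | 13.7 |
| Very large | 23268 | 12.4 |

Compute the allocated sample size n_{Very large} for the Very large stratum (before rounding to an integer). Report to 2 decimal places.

Neyman allocation: nₕ = n·NₕSₕ / Σⱼ NⱼSⱼ.
Σ NⱼSⱼ = 24932·13.7 + 23268·12.4 = 630091.6.
n_{Very large} = 1612·23268·12.4 / 630091.6 = 738.15.

738.15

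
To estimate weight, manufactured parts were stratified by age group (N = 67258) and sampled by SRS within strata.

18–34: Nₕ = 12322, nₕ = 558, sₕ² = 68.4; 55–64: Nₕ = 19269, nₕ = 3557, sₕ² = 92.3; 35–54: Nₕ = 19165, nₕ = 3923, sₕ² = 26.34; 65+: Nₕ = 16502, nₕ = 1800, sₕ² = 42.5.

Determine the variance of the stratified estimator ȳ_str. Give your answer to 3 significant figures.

0.00736

Var(ȳ_str) = Σₕ Wₕ²(1 − fₕ)sₕ²/nₕ with Wₕ = Nₕ/N, N = 67258.
18–34: Wₕ = 0.18320497; term = 0.18320497²·(1 − 0.04528486)·68.4/558 = 0.0039279887.
55–64: Wₕ = 0.28649380; term = 0.28649380²·(1 − 0.18459702)·92.3/3557 = 0.0017366831.
35–54: Wₕ = 0.28494752; term = 0.28494752²·(1 − 0.20469606)·26.34/3923 = 4.3357112 × 10^-4.
65+: Wₕ = 0.24535371; term = 0.24535371²·(1 − 0.10907769)·42.5/1800 = 0.0012663143.
Sum = 0.0073645572.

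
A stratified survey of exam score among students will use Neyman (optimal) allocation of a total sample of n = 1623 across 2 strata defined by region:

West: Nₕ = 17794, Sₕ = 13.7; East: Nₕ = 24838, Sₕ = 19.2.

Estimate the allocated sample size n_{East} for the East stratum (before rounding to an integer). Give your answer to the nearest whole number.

1074

Neyman allocation: nₕ = n·NₕSₕ / Σⱼ NⱼSⱼ.
Σ NⱼSⱼ = 17794·13.7 + 24838·19.2 = 720667.4.
n_{East} = 1623·24838·19.2 / 720667.4 = 1074.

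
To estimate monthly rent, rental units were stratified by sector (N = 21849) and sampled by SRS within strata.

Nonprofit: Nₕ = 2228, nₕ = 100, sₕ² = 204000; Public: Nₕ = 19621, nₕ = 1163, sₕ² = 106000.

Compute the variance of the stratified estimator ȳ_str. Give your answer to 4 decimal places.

Var(ȳ_str) = Σₕ Wₕ²(1 − fₕ)sₕ²/nₕ with Wₕ = Nₕ/N, N = 21849.
Nonprofit: Wₕ = 0.10197263; term = 0.10197263²·(1 − 0.04488330)·204000/100 = 20.260672.
Public: Wₕ = 0.89802737; term = 0.89802737²·(1 − 0.05927323)·106000/1163 = 69.146277.
Sum = 89.406949.

89.4069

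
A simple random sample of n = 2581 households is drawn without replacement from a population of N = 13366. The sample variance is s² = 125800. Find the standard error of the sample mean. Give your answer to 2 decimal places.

6.27

Under SRS without replacement, Var(ȳ) = (1 − f)·s²/n with f = n/N = 2581/13366 = 0.19310190.
Var(ȳ) = (1 − 0.19310190)·125800/2581 = 0.80689810·48.740798 = 39.328857.
SE(ȳ) = √(39.328857) = 6.27.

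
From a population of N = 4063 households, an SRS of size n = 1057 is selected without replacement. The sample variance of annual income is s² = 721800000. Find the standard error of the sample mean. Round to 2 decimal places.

Under SRS without replacement, Var(ȳ) = (1 − f)·s²/n with f = n/N = 1057/4063 = 0.26015260.
Var(ȳ) = (1 − 0.26015260)·721800000/1057 = 0.73984740·682876.06 = 505224.08.
SE(ȳ) = √(505224.08) = 710.79.

710.79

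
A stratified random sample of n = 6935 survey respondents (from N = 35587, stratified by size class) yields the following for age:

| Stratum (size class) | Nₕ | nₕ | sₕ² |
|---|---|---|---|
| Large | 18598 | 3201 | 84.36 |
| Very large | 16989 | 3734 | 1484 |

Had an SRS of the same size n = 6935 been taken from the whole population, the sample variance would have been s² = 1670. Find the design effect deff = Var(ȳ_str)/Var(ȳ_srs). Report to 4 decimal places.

Var(ȳ_str) = Σ Wₕ²(1−fₕ)sₕ²/nₕ with Wₕ = Nₕ/35587:
  Large: (18598/35587)²·(1−3201/18598)·84.36/3201 = 0.0059589603
  Very large: (16989/35587)²·(1−3734/16989)·1484/3734 = 0.070668257
  → Var(ȳ_str) = 0.076627217.
Var(ȳ_srs) = (1 − 6935/35587)·1670/6935 = 0.19388025.
deff = 0.076627217 / 0.19388025 = 0.3952.

0.3952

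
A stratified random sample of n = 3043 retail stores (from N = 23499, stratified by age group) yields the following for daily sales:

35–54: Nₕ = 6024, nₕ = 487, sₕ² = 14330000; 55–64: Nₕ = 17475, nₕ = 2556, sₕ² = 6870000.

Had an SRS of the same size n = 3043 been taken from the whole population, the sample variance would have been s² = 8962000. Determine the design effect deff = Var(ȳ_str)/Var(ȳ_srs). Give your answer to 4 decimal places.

1.1882

Var(ȳ_str) = Σ Wₕ²(1−fₕ)sₕ²/nₕ with Wₕ = Nₕ/23499:
  35–54: (6024/23499)²·(1−487/6024)·14330000/487 = 1777.3704
  55–64: (17475/23499)²·(1−2556/17475)·6870000/2556 = 1268.9778
  → Var(ȳ_str) = 3046.3482.
Var(ȳ_srs) = (1 − 3043/23499)·8962000/3043 = 2563.742.
deff = 3046.3482 / 2563.742 = 1.1882.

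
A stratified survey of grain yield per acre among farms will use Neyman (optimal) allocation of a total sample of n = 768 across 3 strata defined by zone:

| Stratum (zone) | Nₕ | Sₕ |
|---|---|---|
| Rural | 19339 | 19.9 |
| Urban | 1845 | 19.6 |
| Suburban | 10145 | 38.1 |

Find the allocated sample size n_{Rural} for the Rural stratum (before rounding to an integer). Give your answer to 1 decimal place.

Neyman allocation: nₕ = n·NₕSₕ / Σⱼ NⱼSⱼ.
Σ NⱼSⱼ = 19339·19.9 + 1845·19.6 + 10145·38.1 = 807532.6.
n_{Rural} = 768·19339·19.9 / 807532.6 = 366.0.

366.0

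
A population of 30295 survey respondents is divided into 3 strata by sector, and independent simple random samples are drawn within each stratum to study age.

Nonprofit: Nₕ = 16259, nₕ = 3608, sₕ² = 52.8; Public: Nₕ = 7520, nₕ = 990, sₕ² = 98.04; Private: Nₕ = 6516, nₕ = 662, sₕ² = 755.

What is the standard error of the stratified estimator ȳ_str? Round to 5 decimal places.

Var(ȳ_str) = Σₕ Wₕ²(1 − fₕ)sₕ²/nₕ with Wₕ = Nₕ/N, N = 30295.
Nonprofit: Wₕ = 0.53668922; term = 0.53668922²·(1 − 0.22190787)·52.8/3608 = 0.0032797759.
Public: Wₕ = 0.24822578; term = 0.24822578²·(1 − 0.13164894)·98.04/990 = 0.0052985522.
Private: Wₕ = 0.21508500; term = 0.21508500²·(1 − 0.10159607)·755/662 = 0.047400273.
Sum = 0.055978601.
SE = √(0.055978601) = 0.23660.

0.23660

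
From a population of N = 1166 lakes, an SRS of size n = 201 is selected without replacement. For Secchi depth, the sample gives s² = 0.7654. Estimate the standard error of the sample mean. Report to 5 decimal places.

Under SRS without replacement, Var(ȳ) = (1 − f)·s²/n with f = n/N = 201/1166 = 0.17238422.
Var(ȳ) = (1 − 0.17238422)·0.7654/201 = 0.82761578·0.0038079602 = 0.003151528.
SE(ȳ) = √(0.003151528) = 0.05614.

0.05614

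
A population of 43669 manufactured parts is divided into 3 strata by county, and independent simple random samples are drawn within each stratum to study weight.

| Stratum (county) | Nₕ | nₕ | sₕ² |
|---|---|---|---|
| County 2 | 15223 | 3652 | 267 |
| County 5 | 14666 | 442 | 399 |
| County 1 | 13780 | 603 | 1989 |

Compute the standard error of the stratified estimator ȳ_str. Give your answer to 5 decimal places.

0.64775

Var(ȳ_str) = Σₕ Wₕ²(1 − fₕ)sₕ²/nₕ with Wₕ = Nₕ/N, N = 43669.
County 2: Wₕ = 0.34859969; term = 0.34859969²·(1 − 0.23990015)·267/3652 = 0.0067531305.
County 5: Wₕ = 0.33584465; term = 0.33584465²·(1 − 0.03013773)·399/442 = 0.098750103.
County 1: Wₕ = 0.31555566; term = 0.31555566²·(1 − 0.04375907)·1989/603 = 0.31407744.
Sum = 0.41958067.
SE = √(0.41958067) = 0.64775.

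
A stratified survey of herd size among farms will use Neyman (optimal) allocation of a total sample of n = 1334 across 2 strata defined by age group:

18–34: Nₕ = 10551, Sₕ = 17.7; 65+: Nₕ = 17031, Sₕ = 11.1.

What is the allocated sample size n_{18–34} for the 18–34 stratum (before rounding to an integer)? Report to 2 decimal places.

662.93

Neyman allocation: nₕ = n·NₕSₕ / Σⱼ NⱼSⱼ.
Σ NⱼSⱼ = 10551·17.7 + 17031·11.1 = 375796.8.
n_{18–34} = 1334·10551·17.7 / 375796.8 = 662.93.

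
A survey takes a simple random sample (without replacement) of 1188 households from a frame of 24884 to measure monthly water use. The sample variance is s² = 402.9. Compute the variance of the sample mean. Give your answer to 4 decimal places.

Under SRS without replacement, Var(ȳ) = (1 − f)·s²/n with f = n/N = 1188/24884 = 0.04774152.
Var(ȳ) = (1 − 0.04774152)·402.9/1188 = 0.95225848·0.33914141 = 0.32295029.

0.3230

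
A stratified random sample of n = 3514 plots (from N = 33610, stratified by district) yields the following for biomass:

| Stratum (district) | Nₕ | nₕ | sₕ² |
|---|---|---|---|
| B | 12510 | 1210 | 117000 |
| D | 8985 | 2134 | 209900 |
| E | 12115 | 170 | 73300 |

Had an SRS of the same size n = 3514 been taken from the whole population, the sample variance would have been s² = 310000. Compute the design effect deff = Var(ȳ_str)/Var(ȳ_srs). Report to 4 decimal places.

Var(ȳ_str) = Σ Wₕ²(1−fₕ)sₕ²/nₕ with Wₕ = Nₕ/33610:
  B: (12510/33610)²·(1−1210/12510)·117000/1210 = 12.100386
  D: (8985/33610)²·(1−2134/8985)·209900/2134 = 5.3598551
  E: (12115/33610)²·(1−170/12115)·73300/170 = 55.236684
  → Var(ȳ_str) = 72.696925.
Var(ȳ_srs) = (1 − 3514/33610)·310000/3514 = 78.995109.
deff = 72.696925 / 78.995109 = 0.9203.

0.9203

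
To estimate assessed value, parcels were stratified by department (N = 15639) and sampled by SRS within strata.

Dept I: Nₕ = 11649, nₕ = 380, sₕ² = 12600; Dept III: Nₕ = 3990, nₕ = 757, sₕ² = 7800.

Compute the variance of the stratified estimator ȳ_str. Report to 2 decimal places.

Var(ȳ_str) = Σₕ Wₕ²(1 − fₕ)sₕ²/nₕ with Wₕ = Nₕ/N, N = 15639.
Dept I: Wₕ = 0.74486860; term = 0.74486860²·(1 − 0.03262083)·12600/380 = 17.796845.
Dept III: Wₕ = 0.25513140; term = 0.25513140²·(1 − 0.18972431)·7800/757 = 0.54344971.
Sum = 18.340295.

18.34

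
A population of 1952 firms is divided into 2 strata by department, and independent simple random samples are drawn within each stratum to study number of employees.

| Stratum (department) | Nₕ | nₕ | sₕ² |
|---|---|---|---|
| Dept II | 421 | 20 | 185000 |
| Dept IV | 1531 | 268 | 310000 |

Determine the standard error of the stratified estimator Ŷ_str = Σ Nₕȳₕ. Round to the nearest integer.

61630

Var(Ŷ_str) = Σₕ Nₕ²(1 − fₕ)sₕ²/nₕ.
Dept II: 421²·(1 − 20/421)·185000/20 = 1.5615942 × 10^9.
Dept IV: 1531²·(1 − 268/1531)·310000/268 = 2.2366882 × 10^9.
Sum = 3.7982824 × 10^9.
SE = √(3.7982824 × 10^9) = 61630.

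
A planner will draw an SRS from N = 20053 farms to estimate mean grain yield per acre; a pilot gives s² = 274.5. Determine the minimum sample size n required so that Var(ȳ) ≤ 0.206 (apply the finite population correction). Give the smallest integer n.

Without fpc, n₀ = s²/D = 274.5/0.206 = 1332.5243.
With fpc, (1 − n/N)·s²/n ≤ D requires n ≥ n₀/(1 + n₀/N) = 1332.5243/(1 + 1332.5243/20053) = 1249.4952.
Rounding up, n = 1250.

1250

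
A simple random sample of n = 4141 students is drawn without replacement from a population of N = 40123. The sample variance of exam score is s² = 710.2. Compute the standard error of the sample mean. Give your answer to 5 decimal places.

0.39218

Under SRS without replacement, Var(ȳ) = (1 − f)·s²/n with f = n/N = 4141/40123 = 0.10320764.
Var(ȳ) = (1 − 0.10320764)·710.2/4141 = 0.89679236·0.17150447 = 0.1538039.
SE(ȳ) = √(0.1538039) = 0.39218.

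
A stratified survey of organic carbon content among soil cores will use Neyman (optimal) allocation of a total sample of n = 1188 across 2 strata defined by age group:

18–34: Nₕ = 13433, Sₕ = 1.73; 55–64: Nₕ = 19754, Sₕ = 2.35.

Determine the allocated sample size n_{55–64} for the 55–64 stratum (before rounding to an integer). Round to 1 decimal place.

Neyman allocation: nₕ = n·NₕSₕ / Σⱼ NⱼSⱼ.
Σ NⱼSⱼ = 13433·1.73 + 19754·2.35 = 69660.99.
n_{55–64} = 1188·19754·2.35 / 69660.99 = 791.7.

791.7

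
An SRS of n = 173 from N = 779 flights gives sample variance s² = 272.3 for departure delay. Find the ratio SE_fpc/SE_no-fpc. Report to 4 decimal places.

f = n/N = 173/779 = 0.22207959.
SE_no-fpc = √(s²/n) = 1.254587; SE_fpc = √((1−f)s²/n) = 1.1065431.
Ratio = √(1−f) = 0.88199797.

0.8820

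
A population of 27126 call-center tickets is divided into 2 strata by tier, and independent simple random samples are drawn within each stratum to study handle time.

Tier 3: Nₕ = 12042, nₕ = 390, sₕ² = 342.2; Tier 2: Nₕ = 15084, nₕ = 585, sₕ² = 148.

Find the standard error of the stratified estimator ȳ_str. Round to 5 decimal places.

Var(ȳ_str) = Σₕ Wₕ²(1 − fₕ)sₕ²/nₕ with Wₕ = Nₕ/N, N = 27126.
Tier 3: Wₕ = 0.44392833; term = 0.44392833²·(1 − 0.03238665)·342.2/390 = 0.16731812.
Tier 2: Wₕ = 0.55607167; term = 0.55607167²·(1 − 0.03878282)·148/585 = 0.07519499.
Sum = 0.24251311.
SE = √(0.24251311) = 0.49246.

0.49246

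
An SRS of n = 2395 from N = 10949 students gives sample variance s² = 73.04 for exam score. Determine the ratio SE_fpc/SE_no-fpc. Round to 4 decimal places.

f = n/N = 2395/10949 = 0.21874144.
SE_no-fpc = √(s²/n) = 0.17463353; SE_fpc = √((1−f)s²/n) = 0.15435653.
Ratio = √(1−f) = 0.88388832.

0.8839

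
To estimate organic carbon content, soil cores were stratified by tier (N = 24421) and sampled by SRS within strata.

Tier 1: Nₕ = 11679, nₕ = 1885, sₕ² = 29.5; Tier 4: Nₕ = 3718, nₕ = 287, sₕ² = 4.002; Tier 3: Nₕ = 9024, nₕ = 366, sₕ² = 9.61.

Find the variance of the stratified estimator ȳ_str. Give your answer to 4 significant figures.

0.006740

Var(ȳ_str) = Σₕ Wₕ²(1 − fₕ)sₕ²/nₕ with Wₕ = Nₕ/N, N = 24421.
Tier 1: Wₕ = 0.47823594; term = 0.47823594²·(1 − 0.16140080)·29.5/1885 = 0.0030015773.
Tier 4: Wₕ = 0.15224602; term = 0.15224602²·(1 − 0.07719204)·4.002/287 = 2.9826233 × 10^-4.
Tier 3: Wₕ = 0.36951804; term = 0.36951804²·(1 − 0.04055851)·9.61/366 = 0.0034397912.
Sum = 0.0067396308.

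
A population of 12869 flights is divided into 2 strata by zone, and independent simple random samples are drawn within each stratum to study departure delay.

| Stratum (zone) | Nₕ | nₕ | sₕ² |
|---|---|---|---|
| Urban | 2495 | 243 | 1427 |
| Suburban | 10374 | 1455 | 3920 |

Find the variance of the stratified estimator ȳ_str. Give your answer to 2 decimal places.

1.70

Var(ȳ_str) = Σₕ Wₕ²(1 − fₕ)sₕ²/nₕ with Wₕ = Nₕ/N, N = 12869.
Urban: Wₕ = 0.19387676; term = 0.19387676²·(1 − 0.09739479)·1427/243 = 0.19923564.
Suburban: Wₕ = 0.80612324; term = 0.80612324²·(1 − 0.14025448)·3920/1455 = 1.5052058.
Sum = 1.7044414.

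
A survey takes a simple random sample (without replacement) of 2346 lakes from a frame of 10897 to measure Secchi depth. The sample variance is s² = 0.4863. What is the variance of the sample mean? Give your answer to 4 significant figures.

1.627 × 10^-4

Under SRS without replacement, Var(ȳ) = (1 − f)·s²/n with f = n/N = 2346/10897 = 0.21528861.
Var(ȳ) = (1 − 0.21528861)·0.4863/2346 = 0.78471139·2.07289 × 10^-4 = 1.6266204 × 10^-4.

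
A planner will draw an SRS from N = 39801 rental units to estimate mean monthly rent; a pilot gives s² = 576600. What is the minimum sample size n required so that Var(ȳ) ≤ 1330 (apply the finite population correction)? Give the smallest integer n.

Without fpc, n₀ = s²/D = 576600/1330 = 433.5338.
With fpc, (1 − n/N)·s²/n ≤ D requires n ≥ n₀/(1 + n₀/N) = 433.5338/(1 + 433.5338/39801) = 428.8624.
Rounding up, n = 429.

429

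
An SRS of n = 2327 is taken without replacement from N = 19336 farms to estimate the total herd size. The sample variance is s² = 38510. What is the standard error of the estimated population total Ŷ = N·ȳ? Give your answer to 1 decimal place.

73775.3

Var(Ŷ) = N²·Var(ȳ) = N²·(1 − n/N)·s²/n.
f = 2327/19336 = 0.12034547; Var(ȳ) = 0.87965453·38510/2327 = 14.557583.
Var(Ŷ) = 19336² · 14.557583 = 5.4428022 × 10^9.
SE(Ŷ) = √(5.4428022 × 10^9) = 73775.3.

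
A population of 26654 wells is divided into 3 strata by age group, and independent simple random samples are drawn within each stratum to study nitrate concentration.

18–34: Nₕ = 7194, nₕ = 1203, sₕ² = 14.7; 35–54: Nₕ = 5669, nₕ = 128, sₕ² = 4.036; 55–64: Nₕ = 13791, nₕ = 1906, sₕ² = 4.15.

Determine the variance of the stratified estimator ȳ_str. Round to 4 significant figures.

0.002638

Var(ȳ_str) = Σₕ Wₕ²(1 − fₕ)sₕ²/nₕ with Wₕ = Nₕ/N, N = 26654.
18–34: Wₕ = 0.26990320; term = 0.26990320²·(1 − 0.16722269)·14.7/1203 = 7.4130456 × 10^-4.
35–54: Wₕ = 0.21268853; term = 0.21268853²·(1 − 0.02257894)·4.036/128 = 0.0013941548.
55–64: Wₕ = 0.51740827; term = 0.51740827²·(1 − 0.13820608)·4.15/1906 = 5.0233722 × 10^-4.
Sum = 0.0026377966.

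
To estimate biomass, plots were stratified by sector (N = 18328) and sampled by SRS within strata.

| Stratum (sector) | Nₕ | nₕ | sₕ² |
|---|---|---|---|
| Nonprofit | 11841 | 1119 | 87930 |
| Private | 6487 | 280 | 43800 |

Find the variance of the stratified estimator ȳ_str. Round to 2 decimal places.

Var(ȳ_str) = Σₕ Wₕ²(1 − fₕ)sₕ²/nₕ with Wₕ = Nₕ/N, N = 18328.
Nonprofit: Wₕ = 0.64606067; term = 0.64606067²·(1 − 0.09450215)·87930/1119 = 29.698945.
Private: Wₕ = 0.35393933; term = 0.35393933²·(1 − 0.04316325)·43800/280 = 18.750445.
Sum = 48.44939.

48.45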